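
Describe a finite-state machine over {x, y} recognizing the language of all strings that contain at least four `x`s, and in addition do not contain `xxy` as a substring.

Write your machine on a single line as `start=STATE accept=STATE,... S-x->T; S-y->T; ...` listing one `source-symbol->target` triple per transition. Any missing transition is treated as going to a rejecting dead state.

start=s0; accept=s7,s10,s15,s16,s17,s18; s0-x->s1; s0-y->s0; s1-x->s2; s1-y->s3; s2-x->s4; s2-y->s5; s3-x->s6; s3-y->s3; s4-x->s7; s4-y->s8; s5-x->s8; s5-y->s5; s6-x->s4; s6-y->s9; s7-x->s10; s7-y->s11; s8-x->s11; s8-y->s8; s9-x->s12; s9-y->s9; s10-x->s10; s10-y->s13; s11-x->s13; s11-y->s11; s12-x->s7; s12-y->s14; s13-x->s13; s13-y->s13; s14-x->s15; s14-y->s14; s15-x->s10; s15-y->s16; s16-x->s17; s16-y->s16; s17-x->s10; s17-y->s18; s18-x->s17; s18-y->s18

Handle the two conditions separately and then intersect. One (6 states) tracks the count of `x`s, saturating at 5; the other (4 states) tracks partial matches of the forbidden pattern `xxy`. Each combined state is a pair, one component from each; accept when both components accept.
19 states suffice.
          x    y  
>  s0     s1   s0 
   s1     s2   s3 
   s2     s4   s5 
   s3     s6   s3 
   s4     s7   s8 
   s5     s8   s5 
   s6     s4   s9 
 * s7    s10  s11 
   s8    s11   s8 
   s9    s12   s9 
 * s10   s10  s13 
   s11   s13  s11 
   s12    s7  s14 
   s13   s13  s13 
   s14   s15  s14 
 * s15   s10  s16 
 * s16   s17  s16 
 * s17   s10  s18 
 * s18   s17  s18 
(> = start, * = accepting)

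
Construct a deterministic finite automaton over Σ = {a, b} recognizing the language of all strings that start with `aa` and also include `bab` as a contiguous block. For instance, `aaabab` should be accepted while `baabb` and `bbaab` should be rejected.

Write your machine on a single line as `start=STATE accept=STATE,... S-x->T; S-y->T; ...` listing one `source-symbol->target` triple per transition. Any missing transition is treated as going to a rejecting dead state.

Handle the two conditions separately and then intersect. One (4 states) tracks whether the input so far still matches the prefix `aa`; the other (4 states) tracks whether and how much of `bab` has been seen. Each combined state is a pair, one component from each; accept when both components accept.
        a   b  
>  q0   q1  q2 
   q1   q3  q2 
   q2   q4  q2 
   q3   q3  q5 
   q4   q6  q7 
   q5   q8  q5 
   q6   q6  q2 
   q7   q7  q7 
   q8   q3  q9 
 * q9   q9  q9 
(> = start, * = accepting)

start=q0; accept=q9; q0-a->q1; q0-b->q2; q1-a->q3; q1-b->q2; q2-a->q4; q2-b->q2; q3-a->q3; q3-b->q5; q4-a->q6; q4-b->q7; q5-a->q8; q5-b->q5; q6-a->q6; q6-b->q2; q7-a->q7; q7-b->q7; q8-a->q3; q8-b->q9; q9-a->q9; q9-b->q9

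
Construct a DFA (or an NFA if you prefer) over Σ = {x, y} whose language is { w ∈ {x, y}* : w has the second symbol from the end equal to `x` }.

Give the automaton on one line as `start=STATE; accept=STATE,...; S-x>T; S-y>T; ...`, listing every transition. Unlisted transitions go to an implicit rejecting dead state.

start=q0; accept=q3,q4; q0-x>q1; q0-y>q2; q1-x>q3; q1-y>q4; q2-x>q5; q2-y>q6; q3-x>q3; q3-y>q4; q4-x>q5; q4-y>q6; q5-x>q3; q5-y>q4; q6-x>q5; q6-y>q6

A DFA must remember the last 2 symbols (since which symbol is second-to-last isn't known until the input ends). Use one state per possible window of the last ≤2 symbols; accept from those whose window starts with `x`.
With 7 states:
        x   y  
>  q0   q1  q2 
   q1   q3  q4 
   q2   q5  q6 
 * q3   q3  q4 
 * q4   q5  q6 
   q5   q3  q4 
   q6   q5  q6 
(> = start, * = accepting)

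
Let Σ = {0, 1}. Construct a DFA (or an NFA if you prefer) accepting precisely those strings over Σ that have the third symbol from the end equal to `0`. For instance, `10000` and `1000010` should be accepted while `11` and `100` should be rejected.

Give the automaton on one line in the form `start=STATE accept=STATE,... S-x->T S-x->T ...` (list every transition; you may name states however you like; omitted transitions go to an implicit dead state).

start=S0 accept=S7,S8,S9,S10 S0-0->S1 S0-1->S2 S1-0->S3 S1-1->S4 S2-0->S5 S2-1->S6 S3-0->S7 S3-1->S8 S4-0->S9 S4-1->S10 S5-0->S11 S5-1->S12 S6-0->S13 S6-1->S14 S7-0->S7 S7-1->S8 S8-0->S9 S8-1->S10 S9-0->S11 S9-1->S12 S10-0->S13 S10-1->S14 S11-0->S7 S11-1->S8 S12-0->S9 S12-1->S10 S13-0->S11 S13-1->S12 S14-0->S13 S14-1->S14

Because acceptance depends on a position counted from the end, the machine has to buffer the most recent 3 symbols. Make each state the string of the last up-to-3 symbols read; on input `x` shift the window left and append `x`. Accept when the buffered window has length 3 and begins with `0`.
With 15 states:
          0    1  
>  S0     S1   S2 
   S1     S3   S4 
   S2     S5   S6 
   S3     S7   S8 
   S4     S9  S10 
   S5    S11  S12 
   S6    S13  S14 
 * S7     S7   S8 
 * S8     S9  S10 
 * S9    S11  S12 
 * S10   S13  S14 
   S11    S7   S8 
   S12    S9  S10 
   S13   S11  S12 
   S14   S13  S14 
(> = start, * = accepting)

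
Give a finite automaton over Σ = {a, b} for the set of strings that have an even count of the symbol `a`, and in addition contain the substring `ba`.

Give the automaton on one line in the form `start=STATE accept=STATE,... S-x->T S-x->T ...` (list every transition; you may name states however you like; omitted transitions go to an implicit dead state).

start=q0 accept=q5 q0-a->q1 q0-b->q2 q1-a->q0 q1-b->q3 q2-a->q4 q2-b->q2 q3-a->q5 q3-b->q3 q4-a->q5 q4-b->q4 q5-a->q4 q5-b->q5

Build one automaton per condition and run them in lockstep. One (2 states) tracks the count of `a`s modulo 2; the other (3 states) tracks whether and how much of `ba` has been seen. Each combined state is a pair, one component from each; accept when both components accept.
A 6-state machine:
        a   b  
>  q0   q1  q2 
   q1   q0  q3 
   q2   q4  q2 
   q3   q5  q3 
   q4   q5  q4 
 * q5   q4  q5 
(> = start, * = accepting)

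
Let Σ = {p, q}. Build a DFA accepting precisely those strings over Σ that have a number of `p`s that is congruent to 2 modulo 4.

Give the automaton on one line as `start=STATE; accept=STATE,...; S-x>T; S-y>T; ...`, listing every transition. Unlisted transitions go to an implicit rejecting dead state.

The only thing that matters is how many `p`s have appeared, reduced mod 4. Use one state per residue: S0 for 0, …, S3 for 3. Reading `p` moves to the next residue; anything else stays put. S2 is accepting.
        p   q  
>  S0   S1  S0 
   S1   S2  S1 
 * S2   S3  S2 
   S3   S0  S3 
(> = start, * = accepting)

start=S0; accept=S2; S0-p>S1; S0-q>S0; S1-p>S2; S1-q>S1; S2-p>S3; S2-q>S2; S3-p>S0; S3-q>S3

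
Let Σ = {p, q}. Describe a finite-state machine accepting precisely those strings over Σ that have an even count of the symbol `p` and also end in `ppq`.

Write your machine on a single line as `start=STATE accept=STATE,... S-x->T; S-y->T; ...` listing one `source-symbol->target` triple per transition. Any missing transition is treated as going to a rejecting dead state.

start=s0; accept=s4; s0-p->s1; s0-q->s0; s1-p->s2; s1-q->s3; s2-p->s1; s2-q->s4; s3-p->s0; s3-q->s3; s4-p->s1; s4-q->s0

Handle the two conditions separately and then intersect. The first has 2 states tracking the count of `p`s modulo 2; the second has 4 states tracking how much of the suffix `ppq` has currently been matched. A product state is a pair (one from each), accepting exactly when both do. After merging equivalent states the machine shrinks.
        p   q  
>  s0   s1  s0 
   s1   s2  s3 
   s2   s1  s4 
   s3   s0  s3 
 * s4   s1  s0 
(> = start, * = accepting)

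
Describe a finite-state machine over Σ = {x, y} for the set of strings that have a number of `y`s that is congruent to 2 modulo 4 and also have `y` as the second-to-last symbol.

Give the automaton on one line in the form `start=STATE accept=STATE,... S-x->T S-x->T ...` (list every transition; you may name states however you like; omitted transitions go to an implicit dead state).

Build one automaton per condition and run them in lockstep. One (4 states) tracks the count of `y`s modulo 4; the other (7 states) tracks the last 2 symbols read. Each combined state is a pair, one component from each; accept when both components accept.
19 states suffice.
       x  y 
>  A   B  C 
   B   D  E 
   C   F  G 
   D   D  E 
   E   F  G 
   F   H  I 
 * G   J  K 
   H   H  I 
   I   J  K 
 * J   L  M 
   K   N  O 
   L   L  M 
   M   N  O 
   N   P  Q 
   O   R  S 
   P   P  Q 
   Q   R  S 
   R   D  E 
   S   F  G 
(> = start, * = accepting)

start=A accept=G,J A-x->B A-y->C B-x->D B-y->E C-x->F C-y->G D-x->D D-y->E E-x->F E-y->G F-x->H F-y->I G-x->J G-y->K H-x->H H-y->I I-x->J I-y->K J-x->L J-y->M K-x->N K-y->O L-x->L L-y->M M-x->N M-y->O N-x->P N-y->Q O-x->R O-y->S P-x->P P-y->Q Q-x->R Q-y->S R-x->D R-y->E S-x->F S-y->G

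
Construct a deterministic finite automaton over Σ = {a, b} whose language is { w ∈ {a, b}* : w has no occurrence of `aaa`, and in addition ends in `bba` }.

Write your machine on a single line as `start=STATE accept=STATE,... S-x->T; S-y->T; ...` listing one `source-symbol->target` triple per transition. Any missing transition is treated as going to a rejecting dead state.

Handle the two conditions separately and then intersect. The first has 4 states tracking partial matches of the forbidden pattern `aaa`; the second has 4 states tracking how much of the suffix `bba` has currently been matched. A product state is a pair (one from each), accepting exactly when both do.
        a   b  
>  S0   S1  S2 
   S1   S3  S2 
   S2   S1  S4 
   S3   S5  S2 
   S4   S6  S4 
   S5   S5  S7 
 * S6   S3  S2 
   S7   S5  S8 
   S8   S9  S8 
   S9   S5  S7 
(> = start, * = accepting)

start=S0; accept=S6; S0-a->S1; S0-b->S2; S1-a->S3; S1-b->S2; S2-a->S1; S2-b->S4; S3-a->S5; S3-b->S2; S4-a->S6; S4-b->S4; S5-a->S5; S5-b->S7; S6-a->S3; S6-b->S2; S7-a->S5; S7-b->S8; S8-a->S9; S8-b->S8; S9-a->S5; S9-b->S7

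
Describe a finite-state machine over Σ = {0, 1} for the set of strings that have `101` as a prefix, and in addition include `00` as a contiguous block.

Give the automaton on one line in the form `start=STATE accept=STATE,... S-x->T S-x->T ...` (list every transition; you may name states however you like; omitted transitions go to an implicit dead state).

start=A accept=I A-0->B A-1->C B-0->D B-1->E C-0->F C-1->E D-0->D D-1->D E-0->B E-1->E F-0->D F-1->G G-0->H G-1->G H-0->I H-1->G I-0->I I-1->I

Run two small machines in parallel and take their product. One (5 states) tracks whether the input so far still matches the prefix `101`; the other (3 states) tracks whether and how much of `00` has been seen. Each combined state is a pair, one component from each; accept when both components accept.
9 states suffice.
       0  1 
>  A   B  C 
   B   D  E 
   C   F  E 
   D   D  D 
   E   B  E 
   F   D  G 
   G   H  G 
   H   I  G 
 * I   I  I 
(> = start, * = accepting)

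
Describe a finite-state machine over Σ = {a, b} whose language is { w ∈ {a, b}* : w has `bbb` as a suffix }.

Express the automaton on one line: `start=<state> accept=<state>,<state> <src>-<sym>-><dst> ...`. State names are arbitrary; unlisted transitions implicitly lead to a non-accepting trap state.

Let each state record the length of the longest suffix of the input read so far that is also a prefix of `bbb`. s1 means the last symbol is `b`; s2 means the last 2 symbols are `bb`; s3 means the last 3 symbols are `bbb`. Accept only at s3, where the string currently ends in `bbb`.
A 4-state machine:
        a   b  
>  s0   s0  s1 
   s1   s0  s2 
   s2   s0  s3 
 * s3   s0  s3 
(> = start, * = accepting)

start=s0 accept=s3 s0-a->s0 s0-b->s1 s1-a->s0 s1-b->s2 s2-a->s0 s2-b->s3 s3-a->s0 s3-b->s3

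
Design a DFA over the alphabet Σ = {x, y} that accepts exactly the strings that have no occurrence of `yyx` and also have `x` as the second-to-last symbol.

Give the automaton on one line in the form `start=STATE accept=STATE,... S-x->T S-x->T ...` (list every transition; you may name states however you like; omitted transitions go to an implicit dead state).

Handle the two conditions separately and then intersect. The first has 4 states tracking partial matches of the forbidden pattern `yyx`; the second has 7 states tracking the last 2 symbols read. A product state is a pair (one from each), accepting exactly when both do.
11 states suffice.
          x    y  
>  q0     q1   q2 
   q1     q3   q4 
   q2     q5   q6 
 * q3     q3   q4 
 * q4     q5   q6 
   q5     q3   q4 
   q6     q7   q6 
   q7     q8   q9 
   q8     q8   q9 
   q9     q7  q10 
   q10    q7  q10 
(> = start, * = accepting)

start=q0 accept=q3,q4 q0-x->q1 q0-y->q2 q1-x->q3 q1-y->q4 q2-x->q5 q2-y->q6 q3-x->q3 q3-y->q4 q4-x->q5 q4-y->q6 q5-x->q3 q5-y->q4 q6-x->q7 q6-y->q6 q7-x->q8 q7-y->q9 q8-x->q8 q8-y->q9 q9-x->q7 q9-y->q10 q10-x->q7 q10-y->q10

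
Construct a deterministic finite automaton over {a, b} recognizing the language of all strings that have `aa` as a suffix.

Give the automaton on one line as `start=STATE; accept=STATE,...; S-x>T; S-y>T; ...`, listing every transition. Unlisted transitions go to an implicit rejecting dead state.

start=q0; accept=q2; q0-a>q1; q0-b>q0; q1-a>q2; q1-b>q0; q2-a>q2; q2-b>q0

Remember how much of `aa` the current input suffix matches. State q0 means no match yet; q1 means the last symbol is `a`; q2 means the last 2 symbols are `aa`. Only q2 accepts. On a mismatch, fall back to the longest proper suffix that is still a prefix of `aa`.
3 states suffice.
        a   b  
>  q0   q1  q0 
   q1   q2  q0 
 * q2   q2  q0 
(> = start, * = accepting)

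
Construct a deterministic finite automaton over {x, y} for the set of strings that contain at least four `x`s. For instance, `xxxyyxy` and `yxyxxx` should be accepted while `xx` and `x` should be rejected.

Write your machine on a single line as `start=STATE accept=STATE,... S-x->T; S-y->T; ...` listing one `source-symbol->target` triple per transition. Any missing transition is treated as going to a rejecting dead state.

start=q0; accept=q4,q5; q0-x->q1; q0-y->q0; q1-x->q2; q1-y->q1; q2-x->q3; q2-y->q2; q3-x->q4; q3-y->q3; q4-x->q5; q4-y->q4; q5-x->q5; q5-y->q5

Only the number of `x`s matters, and only up to 5. Make a chain q0 → q1 → q2 → q3 → q4 → q5 advanced by each `x` (with q5 absorbing); every other symbol self-loops. The accepting set is {q4, q5}.
        x   y  
>  q0   q1  q0 
   q1   q2  q1 
   q2   q3  q2 
   q3   q4  q3 
 * q4   q5  q4 
 * q5   q5  q5 
(> = start, * = accepting)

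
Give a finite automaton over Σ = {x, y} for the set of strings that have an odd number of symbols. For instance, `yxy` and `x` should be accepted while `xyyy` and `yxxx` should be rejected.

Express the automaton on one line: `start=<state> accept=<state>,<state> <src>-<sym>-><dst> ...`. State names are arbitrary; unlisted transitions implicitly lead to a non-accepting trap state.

Count input length modulo 2: every symbol advances one step around the cycle s0 → s1 → s0. Accept at s1.
        x   y  
>  s0   s1  s1 
 * s1   s0  s0 
(> = start, * = accepting)

start=s0 accept=s1 s0-x->s1 s0-y->s1 s1-x->s0 s1-y->s0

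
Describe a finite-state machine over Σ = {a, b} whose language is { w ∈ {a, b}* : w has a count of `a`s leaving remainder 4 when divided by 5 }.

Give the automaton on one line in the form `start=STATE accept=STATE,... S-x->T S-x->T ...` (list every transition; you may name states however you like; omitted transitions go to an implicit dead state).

Keep the running count of `a`s modulo 5: each `a` advances along the cycle q0 → q1 → q2 → q3 → q4 → q0 while other symbols loop. Accept at q4.
        a   b  
>  q0   q1  q0 
   q1   q2  q1 
   q2   q3  q2 
   q3   q4  q3 
 * q4   q0  q4 
(> = start, * = accepting)

start=q0 accept=q4 q0-a->q1 q0-b->q0 q1-a->q2 q1-b->q1 q2-a->q3 q2-b->q2 q3-a->q4 q3-b->q3 q4-a->q0 q4-b->q4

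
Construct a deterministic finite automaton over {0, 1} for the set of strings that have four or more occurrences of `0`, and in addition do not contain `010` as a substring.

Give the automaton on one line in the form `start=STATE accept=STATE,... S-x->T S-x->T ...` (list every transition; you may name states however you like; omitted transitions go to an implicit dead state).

Build one automaton per condition and run them in lockstep. The first has 6 states tracking the count of `0`s, saturating at 5; the second has 4 states tracking partial matches of the forbidden pattern `010`. A product state is a pair (one from each), accepting exactly when both do. Equivalent product states are then merged.
A 14-state machine:
          0    1  
>  q0     q1   q0 
   q1     q2   q3 
   q2     q4   q5 
   q3     q6   q7 
   q4     q8   q9 
   q5     q6  q10 
   q6     q6   q6 
   q7     q2   q7 
 * q8     q8  q11 
   q9     q6  q12 
   q10    q4  q10 
 * q11    q6  q13 
   q12    q8  q12 
 * q13    q8  q13 
(> = start, * = accepting)

start=q0 accept=q8,q11,q13 q0-0->q1 q0-1->q0 q1-0->q2 q1-1->q3 q2-0->q4 q2-1->q5 q3-0->q6 q3-1->q7 q4-0->q8 q4-1->q9 q5-0->q6 q5-1->q10 q6-0->q6 q6-1->q6 q7-0->q2 q7-1->q7 q8-0->q8 q8-1->q11 q9-0->q6 q9-1->q12 q10-0->q4 q10-1->q10 q11-0->q6 q11-1->q13 q12-0->q8 q12-1->q12 q13-0->q8 q13-1->q13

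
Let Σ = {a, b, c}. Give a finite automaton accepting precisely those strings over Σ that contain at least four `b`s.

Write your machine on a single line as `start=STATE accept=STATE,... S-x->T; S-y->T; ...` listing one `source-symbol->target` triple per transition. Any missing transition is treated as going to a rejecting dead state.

Count `b`s, saturating at 5: states S0 through S4 mean 0 through 4 `b`s seen; S5 means more than 4. Each `b` increments (capped at S5); other symbols loop. Accept from {S4, S5}.
With 6 states:
        a   b   c  
>  S0   S0  S1  S0 
   S1   S1  S2  S1 
   S2   S2  S3  S2 
   S3   S3  S4  S3 
 * S4   S4  S5  S4 
 * S5   S5  S5  S5 
(> = start, * = accepting)

start=S0; accept=S4,S5; S0-a->S0; S0-b->S1; S0-c->S0; S1-a->S1; S1-b->S2; S1-c->S1; S2-a->S2; S2-b->S3; S2-c->S2; S3-a->S3; S3-b->S4; S3-c->S3; S4-a->S4; S4-b->S5; S4-c->S4; S5-a->S5; S5-b->S5; S5-c->S5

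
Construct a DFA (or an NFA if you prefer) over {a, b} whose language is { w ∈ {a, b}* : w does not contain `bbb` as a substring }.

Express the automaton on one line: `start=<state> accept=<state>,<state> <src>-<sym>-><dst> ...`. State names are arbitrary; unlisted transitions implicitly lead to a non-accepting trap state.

This is the complement of 'contains `bbb`'. Use the same substring-matching states — q0 through q3 holding how much of `bbb` has just been matched — but flip the accepting set: everything except the trap q3 accepts.
A 4-state machine:
        a   b  
>* q0   q0  q1 
 * q1   q0  q2 
 * q2   q0  q3 
   q3   q3  q3 
(> = start, * = accepting)

start=q0 accept=q0,q1,q2 q0-a->q0 q0-b->q1 q1-a->q0 q1-b->q2 q2-a->q0 q2-b->q3 q3-a->q3 q3-b->q3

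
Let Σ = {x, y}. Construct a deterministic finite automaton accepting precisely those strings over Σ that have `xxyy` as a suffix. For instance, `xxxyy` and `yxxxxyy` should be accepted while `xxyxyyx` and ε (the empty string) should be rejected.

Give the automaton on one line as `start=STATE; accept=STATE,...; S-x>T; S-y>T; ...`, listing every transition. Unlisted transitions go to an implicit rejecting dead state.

Let each state record the length of the longest suffix of the input read so far that is also a prefix of `xxyy`. S1 means the last symbol is `x`; S2 means the last 2 symbols are `xx`; S3 means the last 3 symbols are `xxy`; S4 means the last 4 symbols are `xxyy`. Accept only at S4, where the string currently ends in `xxyy`.
        x   y  
>  S0   S1  S0 
   S1   S2  S0 
   S2   S2  S3 
   S3   S1  S4 
 * S4   S1  S0 
(> = start, * = accepting)

start=S0; accept=S4; S0-x>S1; S0-y>S0; S1-x>S2; S1-y>S0; S2-x>S2; S2-y>S3; S3-x>S1; S3-y>S4; S4-x>S1; S4-y>S0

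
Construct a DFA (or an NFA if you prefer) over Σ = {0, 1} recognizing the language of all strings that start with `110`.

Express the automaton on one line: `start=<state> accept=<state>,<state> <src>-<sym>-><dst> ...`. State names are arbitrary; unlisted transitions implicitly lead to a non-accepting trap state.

start=q0 accept=q3 q0-0->q4 q0-1->q1 q1-0->q4 q1-1->q2 q2-0->q3 q2-1->q4 q3-0->q3 q3-1->q3 q4-0->q4 q4-1->q4

Walk along `110` while the input agrees: from q0 take `1` to q1, and so on. Any deviation drops to the rejecting sink q4. Once q3 is reached the prefix is confirmed and every continuation is accepted.
5 states suffice.
        0   1  
>  q0   q4  q1 
   q1   q4  q2 
   q2   q3  q4 
 * q3   q3  q3 
   q4   q4  q4 
(> = start, * = accepting)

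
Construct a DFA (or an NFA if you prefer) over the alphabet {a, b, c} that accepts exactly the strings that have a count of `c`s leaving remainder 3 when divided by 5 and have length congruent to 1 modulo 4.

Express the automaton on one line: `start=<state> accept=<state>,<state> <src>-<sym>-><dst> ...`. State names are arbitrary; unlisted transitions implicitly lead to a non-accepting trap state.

Handle the two conditions separately and then intersect. The first has 5 states tracking the count of `c`s modulo 5; the second has 4 states tracking the input length modulo 4. A product state is a pair (one from each), accepting exactly when both do.
A 20-state machine:
          a    b    c  
>  S0     S1   S1   S2 
   S1     S3   S3   S4 
   S2     S4   S4   S5 
   S3     S6   S6   S7 
   S4     S7   S7   S8 
   S5     S8   S8   S9 
   S6     S0   S0  S10 
   S7    S10  S10  S11 
   S8    S11  S11  S12 
   S9    S12  S12  S13 
   S10    S2   S2  S14 
   S11   S14  S14  S15 
   S12   S15  S15  S16 
   S13   S16  S16   S1 
   S14    S5   S5  S17 
 * S15   S17  S17  S18 
   S16   S18  S18   S3 
   S17    S9   S9  S19 
   S18   S19  S19   S6 
   S19   S13  S13   S0 
(> = start, * = accepting)

start=S0 accept=S15 S0-a->S1 S0-b->S1 S0-c->S2 S1-a->S3 S1-b->S3 S1-c->S4 S2-a->S4 S2-b->S4 S2-c->S5 S3-a->S6 S3-b->S6 S3-c->S7 S4-a->S7 S4-b->S7 S4-c->S8 S5-a->S8 S5-b->S8 S5-c->S9 S6-a->S0 S6-b->S0 S6-c->S10 S7-a->S10 S7-b->S10 S7-c->S11 S8-a->S11 S8-b->S11 S8-c->S12 S9-a->S12 S9-b->S12 S9-c->S13 S10-a->S2 S10-b->S2 S10-c->S14 S11-a->S14 S11-b->S14 S11-c->S15 S12-a->S15 S12-b->S15 S12-c->S16 S13-a->S16 S13-b->S16 S13-c->S1 S14-a->S5 S14-b->S5 S14-c->S17 S15-a->S17 S15-b->S17 S15-c->S18 S16-a->S18 S16-b->S18 S16-c->S3 S17-a->S9 S17-b->S9 S17-c->S19 S18-a->S19 S18-b->S19 S18-c->S6 S19-a->S13 S19-b->S13 S19-c->S0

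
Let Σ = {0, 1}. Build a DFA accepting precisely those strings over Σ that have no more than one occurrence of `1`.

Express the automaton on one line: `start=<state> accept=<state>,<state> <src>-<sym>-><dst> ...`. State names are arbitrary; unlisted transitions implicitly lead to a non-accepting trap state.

start=A accept=A,B A-0->A A-1->B B-0->B B-1->C C-0->C C-1->C

Count `1`s, saturating at 2: state A means no `1` yet, B means one `1` seen, C means more than one. Each `1` increments (capped at C); other symbols loop. Accept from {A, B}.
A 3-state machine:
       0  1 
>* A   A  B 
 * B   B  C 
   C   C  C 
(> = start, * = accepting)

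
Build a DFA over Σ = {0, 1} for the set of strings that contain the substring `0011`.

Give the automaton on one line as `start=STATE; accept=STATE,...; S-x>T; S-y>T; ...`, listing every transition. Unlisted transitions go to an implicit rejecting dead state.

Track how much of `0011` has been matched so far: state A is no progress, E is the absorbing accept state reached once `0011` has occurred. Intermediate states record partial matches; on a mismatch, fall back to the longest reusable overlap.
5 states suffice.
       0  1 
>  A   B  A 
   B   C  A 
   C   C  D 
   D   B  E 
 * E   E  E 
(> = start, * = accepting)

start=A; accept=E; A-0>B; A-1>A; B-0>C; B-1>A; C-0>C; C-1>D; D-0>B; D-1>E; E-0>E; E-1>E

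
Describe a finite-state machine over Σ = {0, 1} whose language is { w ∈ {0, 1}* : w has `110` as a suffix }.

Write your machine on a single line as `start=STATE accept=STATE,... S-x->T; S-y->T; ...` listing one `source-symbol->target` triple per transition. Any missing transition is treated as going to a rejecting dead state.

start=A; accept=D; A-0->A; A-1->B; B-0->A; B-1->C; C-0->D; C-1->C; D-0->A; D-1->B

Remember how much of `110` the current input suffix matches. State A means no match yet; B means the last symbol is `1`; C means the last 2 symbols are `11`; D means the last 3 symbols are `110`. Only D accepts. On a mismatch, fall back to the longest proper suffix that is still a prefix of `110`.
       0  1 
>  A   A  B 
   B   A  C 
   C   D  C 
 * D   A  B 
(> = start, * = accepting)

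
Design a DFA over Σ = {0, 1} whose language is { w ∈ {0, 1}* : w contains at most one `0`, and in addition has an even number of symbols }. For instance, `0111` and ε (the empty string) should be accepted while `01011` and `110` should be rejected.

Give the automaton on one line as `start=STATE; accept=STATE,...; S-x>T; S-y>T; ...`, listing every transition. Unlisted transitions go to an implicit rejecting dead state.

start=A; accept=A,E; A-0>B; A-1>C; B-0>D; B-1>E; C-0>E; C-1>A; D-0>D; D-1>D; E-0>D; E-1>B

Handle the two conditions separately and then intersect. One (3 states) tracks the count of `0`s, saturating at 2; the other (2 states) tracks the input length modulo 2. Each combined state is a pair, one component from each; accept when both components accept. After merging equivalent states the machine shrinks.
       0  1 
>* A   B  C 
   B   D  E 
   C   E  A 
   D   D  D 
 * E   D  B 
(> = start, * = accepting)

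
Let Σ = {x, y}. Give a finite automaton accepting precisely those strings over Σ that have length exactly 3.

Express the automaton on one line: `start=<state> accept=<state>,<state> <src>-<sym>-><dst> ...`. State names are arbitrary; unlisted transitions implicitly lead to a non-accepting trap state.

Count input length up to 4: every symbol moves from s0 toward s4, which means 'more than 3' and absorbs. Accept from {s3}.
5 states suffice.
        x   y  
>  s0   s1  s1 
   s1   s2  s2 
   s2   s3  s3 
 * s3   s4  s4 
   s4   s4  s4 
(> = start, * = accepting)

start=s0 accept=s3 s0-x->s1 s0-y->s1 s1-x->s2 s1-y->s2 s2-x->s3 s2-y->s3 s3-x->s4 s3-y->s4 s4-x->s4 s4-y->s4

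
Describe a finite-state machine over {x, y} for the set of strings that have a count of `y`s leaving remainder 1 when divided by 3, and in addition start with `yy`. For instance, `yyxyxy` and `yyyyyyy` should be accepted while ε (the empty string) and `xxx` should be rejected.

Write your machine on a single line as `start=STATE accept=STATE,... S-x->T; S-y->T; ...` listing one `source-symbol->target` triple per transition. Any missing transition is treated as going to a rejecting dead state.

Handle the two conditions separately and then intersect. One (3 states) tracks the count of `y`s modulo 3; the other (4 states) tracks whether the input so far still matches the prefix `yy`. Each combined state is a pair, one component from each; accept when both components accept.
An 8-state machine:
        x   y  
>  q0   q1  q2 
   q1   q1  q3 
   q2   q3  q4 
   q3   q3  q5 
   q4   q4  q6 
   q5   q5  q1 
   q6   q6  q7 
 * q7   q7  q4 
(> = start, * = accepting)

start=q0; accept=q7; q0-x->q1; q0-y->q2; q1-x->q1; q1-y->q3; q2-x->q3; q2-y->q4; q3-x->q3; q3-y->q5; q4-x->q4; q4-y->q6; q5-x->q5; q5-y->q1; q6-x->q6; q6-y->q7; q7-x->q7; q7-y->q4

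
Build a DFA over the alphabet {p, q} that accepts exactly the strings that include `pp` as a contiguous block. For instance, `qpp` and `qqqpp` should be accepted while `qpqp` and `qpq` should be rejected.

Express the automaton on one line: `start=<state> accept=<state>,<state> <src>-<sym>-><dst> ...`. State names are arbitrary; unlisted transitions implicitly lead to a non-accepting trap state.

start=A accept=C A-p->B A-q->A B-p->C B-q->A C-p->C C-q->C

States A..B record the length of the longest prefix of `pp` that matches the current input suffix. Reaching C means `pp` has been seen, and we stay there forever. Accept from C.
3 states suffice.
       p  q 
>  A   B  A 
   B   C  A 
 * C   C  C 
(> = start, * = accepting)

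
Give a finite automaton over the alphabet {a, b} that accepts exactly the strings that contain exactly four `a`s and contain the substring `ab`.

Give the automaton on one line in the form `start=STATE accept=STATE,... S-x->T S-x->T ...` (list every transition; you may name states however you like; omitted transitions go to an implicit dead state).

Build one automaton per condition and run them in lockstep. The first has 6 states tracking the count of `a`s, saturating at 5; the second has 3 states tracking whether and how much of `ab` has been seen. A product state is a pair (one from each), accepting exactly when both do.
An 11-state machine:
          a    b  
>  s0     s1   s0 
   s1     s2   s3 
   s2     s4   s5 
   s3     s5   s3 
   s4     s6   s7 
   s5     s7   s5 
   s6     s8   s9 
   s7     s9   s7 
   s8     s8  s10 
 * s9    s10   s9 
   s10   s10  s10 
(> = start, * = accepting)

start=s0 accept=s9 s0-a->s1 s0-b->s0 s1-a->s2 s1-b->s3 s2-a->s4 s2-b->s5 s3-a->s5 s3-b->s3 s4-a->s6 s4-b->s7 s5-a->s7 s5-b->s5 s6-a->s8 s6-b->s9 s7-a->s9 s7-b->s7 s8-a->s8 s8-b->s10 s9-a->s10 s9-b->s9 s10-a->s10 s10-b->s10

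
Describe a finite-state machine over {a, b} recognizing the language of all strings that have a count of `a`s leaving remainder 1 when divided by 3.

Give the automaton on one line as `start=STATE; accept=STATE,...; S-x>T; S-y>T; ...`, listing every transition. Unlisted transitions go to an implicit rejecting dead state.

start=q0; accept=q1; q0-a>q1; q0-b>q0; q1-a>q2; q1-b>q1; q2-a>q0; q2-b>q2

The only thing that matters is how many `a`s have appeared, reduced mod 3. Use one state per residue: q0 for 0, …, q2 for 2. Reading `a` moves to the next residue; anything else stays put. q1 is accepting.
3 states suffice.
        a   b  
>  q0   q1  q0 
 * q1   q2  q1 
   q2   q0  q2 
(> = start, * = accepting)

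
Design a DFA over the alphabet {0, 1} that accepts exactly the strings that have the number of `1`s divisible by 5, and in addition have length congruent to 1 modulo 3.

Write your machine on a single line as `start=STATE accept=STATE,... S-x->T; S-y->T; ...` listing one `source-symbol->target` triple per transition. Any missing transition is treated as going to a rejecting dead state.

start=A; accept=B; A-0->B; A-1->C; B-0->D; B-1->E; C-0->E; C-1->F; D-0->A; D-1->G; E-0->G; E-1->H; F-0->H; F-1->I; G-0->C; G-1->J; H-0->J; H-1->K; I-0->K; I-1->L; J-0->F; J-1->M; K-0->M; K-1->N; L-0->N; L-1->D; M-0->I; M-1->O; N-0->O; N-1->A; O-0->L; O-1->B

Run two small machines in parallel and take their product. One (5 states) tracks the count of `1`s modulo 5; the other (3 states) tracks the input length modulo 3. Each combined state is a pair, one component from each; accept when both components accept.
       0  1 
>  A   B  C 
 * B   D  E 
   C   E  F 
   D   A  G 
   E   G  H 
   F   H  I 
   G   C  J 
   H   J  K 
   I   K  L 
   J   F  M 
   K   M  N 
   L   N  D 
   M   I  O 
   N   O  A 
   O   L  B 
(> = start, * = accepting)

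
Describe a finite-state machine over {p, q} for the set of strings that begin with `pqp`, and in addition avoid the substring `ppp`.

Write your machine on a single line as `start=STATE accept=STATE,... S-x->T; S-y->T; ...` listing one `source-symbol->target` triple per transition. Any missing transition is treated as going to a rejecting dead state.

start=s0; accept=s4,s5,s6; s0-p->s1; s0-q->s2; s1-p->s2; s1-q->s3; s2-p->s2; s2-q->s2; s3-p->s4; s3-q->s2; s4-p->s5; s4-q->s6; s5-p->s2; s5-q->s6; s6-p->s4; s6-q->s6

Run two small machines in parallel and take their product. One (5 states) tracks whether the input so far still matches the prefix `pqp`; the other (4 states) tracks partial matches of the forbidden pattern `ppp`. Each combined state is a pair, one component from each; accept when both components accept. Equivalent product states are then merged.
With 7 states:
        p   q  
>  s0   s1  s2 
   s1   s2  s3 
   s2   s2  s2 
   s3   s4  s2 
 * s4   s5  s6 
 * s5   s2  s6 
 * s6   s4  s6 
(> = start, * = accepting)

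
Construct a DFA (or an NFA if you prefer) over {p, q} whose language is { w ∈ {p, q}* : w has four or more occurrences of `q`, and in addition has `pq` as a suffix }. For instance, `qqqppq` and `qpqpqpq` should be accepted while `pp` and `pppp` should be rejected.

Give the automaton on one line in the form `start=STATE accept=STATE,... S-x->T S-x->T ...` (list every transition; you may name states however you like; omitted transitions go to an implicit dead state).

Build one automaton per condition and run them in lockstep. The first has 6 states tracking the count of `q`s, saturating at 5; the second has 3 states tracking how much of the suffix `pq` has currently been matched. A product state is a pair (one from each), accepting exactly when both do.
A 17-state machine:
          p    q  
>  S0     S1   S2 
   S1     S1   S3 
   S2     S4   S5 
   S3     S4   S5 
   S4     S4   S6 
   S5     S7   S8 
   S6     S7   S8 
   S7     S7   S9 
   S8    S10  S11 
   S9    S10  S11 
   S10   S10  S12 
   S11   S13  S14 
 * S12   S13  S14 
   S13   S13  S15 
   S14   S16  S14 
 * S15   S16  S14 
   S16   S16  S15 
(> = start, * = accepting)

start=S0 accept=S12,S15 S0-p->S1 S0-q->S2 S1-p->S1 S1-q->S3 S2-p->S4 S2-q->S5 S3-p->S4 S3-q->S5 S4-p->S4 S4-q->S6 S5-p->S7 S5-q->S8 S6-p->S7 S6-q->S8 S7-p->S7 S7-q->S9 S8-p->S10 S8-q->S11 S9-p->S10 S9-q->S11 S10-p->S10 S10-q->S12 S11-p->S13 S11-q->S14 S12-p->S13 S12-q->S14 S13-p->S13 S13-q->S15 S14-p->S16 S14-q->S14 S15-p->S16 S15-q->S14 S16-p->S16 S16-q->S15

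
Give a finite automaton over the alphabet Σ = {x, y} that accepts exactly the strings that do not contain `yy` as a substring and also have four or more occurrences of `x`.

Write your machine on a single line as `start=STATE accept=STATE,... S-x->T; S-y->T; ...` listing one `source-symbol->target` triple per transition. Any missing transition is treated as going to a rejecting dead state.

start=q0; accept=q8,q10; q0-x->q1; q0-y->q2; q1-x->q3; q1-y->q4; q2-x->q1; q2-y->q5; q3-x->q6; q3-y->q7; q4-x->q3; q4-y->q5; q5-x->q5; q5-y->q5; q6-x->q8; q6-y->q9; q7-x->q6; q7-y->q5; q8-x->q8; q8-y->q10; q9-x->q8; q9-y->q5; q10-x->q8; q10-y->q5

Build one automaton per condition and run them in lockstep. One (3 states) tracks partial matches of the forbidden pattern `yy`; the other (6 states) tracks the count of `x`s, saturating at 5. Each combined state is a pair, one component from each; accept when both components accept. After merging equivalent states the machine shrinks.
With 11 states:
          x    y  
>  q0     q1   q2 
   q1     q3   q4 
   q2     q1   q5 
   q3     q6   q7 
   q4     q3   q5 
   q5     q5   q5 
   q6     q8   q9 
   q7     q6   q5 
 * q8     q8  q10 
   q9     q8   q5 
 * q10    q8   q5 
(> = start, * = accepting)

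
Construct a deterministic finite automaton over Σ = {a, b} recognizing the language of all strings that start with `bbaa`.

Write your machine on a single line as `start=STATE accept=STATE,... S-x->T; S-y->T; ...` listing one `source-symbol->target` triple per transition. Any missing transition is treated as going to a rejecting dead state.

Walk along `bbaa` while the input agrees: from q0 take `b` to q1, and so on. Any deviation drops to the rejecting sink q5. Once q4 is reached the prefix is confirmed and every continuation is accepted.
A 6-state machine:
        a   b  
>  q0   q5  q1 
   q1   q5  q2 
   q2   q3  q5 
   q3   q4  q5 
 * q4   q4  q4 
   q5   q5  q5 
(> = start, * = accepting)

start=q0; accept=q4; q0-a->q5; q0-b->q1; q1-a->q5; q1-b->q2; q2-a->q3; q2-b->q5; q3-a->q4; q3-b->q5; q4-a->q4; q4-b->q4; q5-a->q5; q5-b->q5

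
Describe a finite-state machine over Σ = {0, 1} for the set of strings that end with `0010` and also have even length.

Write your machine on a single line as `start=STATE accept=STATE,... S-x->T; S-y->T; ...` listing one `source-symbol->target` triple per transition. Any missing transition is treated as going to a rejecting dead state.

Run two small machines in parallel and take their product. The first has 5 states tracking how much of the suffix `0010` has currently been matched; the second has 2 states tracking the input length modulo 2. A product state is a pair (one from each), accepting exactly when both do. After merging equivalent states the machine shrinks.
        0   1  
>  q0   q1  q2 
   q1   q3  q0 
   q2   q0  q0 
   q3   q1  q4 
   q4   q5  q0 
 * q5   q1  q2 
(> = start, * = accepting)

start=q0; accept=q5; q0-0->q1; q0-1->q2; q1-0->q3; q1-1->q0; q2-0->q0; q2-1->q0; q3-0->q1; q3-1->q4; q4-0->q5; q4-1->q0; q5-0->q1; q5-1->q2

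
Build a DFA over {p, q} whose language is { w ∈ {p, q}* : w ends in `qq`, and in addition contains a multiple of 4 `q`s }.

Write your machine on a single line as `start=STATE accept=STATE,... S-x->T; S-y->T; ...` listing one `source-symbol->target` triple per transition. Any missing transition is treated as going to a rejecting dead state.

start=A; accept=J; A-p->A; A-q->B; B-p->C; B-q->D; C-p->C; C-q->E; D-p->F; D-q->G; E-p->F; E-q->G; F-p->F; F-q->H; G-p->I; G-q->J; H-p->I; H-q->J; I-p->I; I-q->K; J-p->A; J-q->L; K-p->A; K-q->L; L-p->C; L-q->D

Handle the two conditions separately and then intersect. One (3 states) tracks how much of the suffix `qq` has currently been matched; the other (4 states) tracks the count of `q`s modulo 4. Each combined state is a pair, one component from each; accept when both components accept.
       p  q 
>  A   A  B 
   B   C  D 
   C   C  E 
   D   F  G 
   E   F  G 
   F   F  H 
   G   I  J 
   H   I  J 
   I   I  K 
 * J   A  L 
   K   A  L 
   L   C  D 
(> = start, * = accepting)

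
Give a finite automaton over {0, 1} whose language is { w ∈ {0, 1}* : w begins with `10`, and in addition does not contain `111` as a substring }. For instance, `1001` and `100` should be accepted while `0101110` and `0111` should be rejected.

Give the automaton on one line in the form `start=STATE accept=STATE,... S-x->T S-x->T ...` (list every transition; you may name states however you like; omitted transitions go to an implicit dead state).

Handle the two conditions separately and then intersect. The first has 4 states tracking whether the input so far still matches the prefix `10`; the second has 4 states tracking partial matches of the forbidden pattern `111`. A product state is a pair (one from each), accepting exactly when both do.
A 10-state machine:
        0   1  
>  q0   q1  q2 
   q1   q1  q3 
   q2   q4  q5 
   q3   q1  q5 
 * q4   q4  q6 
   q5   q1  q7 
 * q6   q4  q8 
   q7   q7  q7 
 * q8   q4  q9 
   q9   q9  q9 
(> = start, * = accepting)

start=q0 accept=q4,q6,q8 q0-0->q1 q0-1->q2 q1-0->q1 q1-1->q3 q2-0->q4 q2-1->q5 q3-0->q1 q3-1->q5 q4-0->q4 q4-1->q6 q5-0->q1 q5-1->q7 q6-0->q4 q6-1->q8 q7-0->q7 q7-1->q7 q8-0->q4 q8-1->q9 q9-0->q9 q9-1->q9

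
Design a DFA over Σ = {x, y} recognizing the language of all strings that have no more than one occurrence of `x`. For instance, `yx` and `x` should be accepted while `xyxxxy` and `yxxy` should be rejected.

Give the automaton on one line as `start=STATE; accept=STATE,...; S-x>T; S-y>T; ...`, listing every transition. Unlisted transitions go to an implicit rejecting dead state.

Count `x`s, saturating at 2: state s0 means no `x` yet, s1 means one `x` seen, s2 means more than one. Each `x` increments (capped at s2); other symbols loop. Accept from {s0, s1}.
With 3 states:
        x   y  
>* s0   s1  s0 
 * s1   s2  s1 
   s2   s2  s2 
(> = start, * = accepting)

start=s0; accept=s0,s1; s0-x>s1; s0-y>s0; s1-x>s2; s1-y>s1; s2-x>s2; s2-y>s2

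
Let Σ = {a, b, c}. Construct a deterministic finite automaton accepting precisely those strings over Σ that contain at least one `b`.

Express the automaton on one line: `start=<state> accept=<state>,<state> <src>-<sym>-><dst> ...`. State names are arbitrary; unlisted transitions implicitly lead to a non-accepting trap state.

Count `b`s, saturating at 2: state s0 means no `b` yet, s1 means one `b` seen, s2 means more than one. Each `b` increments (capped at s2); other symbols loop. Accept from {s1, s2}.
A 3-state machine:
        a   b   c  
>  s0   s0  s1  s0 
 * s1   s1  s2  s1 
 * s2   s2  s2  s2 
(> = start, * = accepting)

start=s0 accept=s1,s2 s0-a->s0 s0-b->s1 s0-c->s0 s1-a->s1 s1-b->s2 s1-c->s1 s2-a->s2 s2-b->s2 s2-c->s2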